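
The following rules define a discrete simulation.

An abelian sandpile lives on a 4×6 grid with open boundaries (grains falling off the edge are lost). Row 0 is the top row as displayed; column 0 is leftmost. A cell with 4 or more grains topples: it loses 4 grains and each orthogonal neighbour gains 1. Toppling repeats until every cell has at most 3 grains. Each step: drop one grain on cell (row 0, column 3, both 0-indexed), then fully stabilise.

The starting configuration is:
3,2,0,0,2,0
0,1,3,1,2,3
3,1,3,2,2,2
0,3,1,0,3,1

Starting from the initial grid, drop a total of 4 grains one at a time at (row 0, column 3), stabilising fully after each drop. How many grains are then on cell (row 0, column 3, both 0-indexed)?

0

k=0  3,2,0,0,2,0
0,1,3,1,2,3
3,1,3,2,2,2
0,3,1,0,3,1
k=1  3,2,0,1,2,0
0,1,3,1,2,3
3,1,3,2,2,2
0,3,1,0,3,1
k=2  3,2,0,2,2,0
0,1,3,1,2,3
3,1,3,2,2,2
0,3,1,0,3,1
k=3  3,2,0,3,2,0
0,1,3,1,2,3
3,1,3,2,2,2
0,3,1,0,3,1
k=4  3,2,1,0,3,0
0,1,3,2,2,3
3,1,3,2,2,2
0,3,1,0,3,1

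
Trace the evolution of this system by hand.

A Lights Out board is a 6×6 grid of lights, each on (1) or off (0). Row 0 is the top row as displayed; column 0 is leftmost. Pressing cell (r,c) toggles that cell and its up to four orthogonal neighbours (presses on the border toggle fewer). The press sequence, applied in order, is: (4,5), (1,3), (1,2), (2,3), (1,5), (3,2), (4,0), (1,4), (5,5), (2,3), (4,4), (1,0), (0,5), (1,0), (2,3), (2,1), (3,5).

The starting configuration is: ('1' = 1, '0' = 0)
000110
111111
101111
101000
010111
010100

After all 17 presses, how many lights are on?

18

k=0  000110
111111
101111
101000
010111
010100
k=1  000110
111111
101111
101001
010100
010101
k=2  000010
110001
101011
101001
010100
010101
k=3  001010
101101
100011
101001
010100
010101
k=4  001010
101001
101101
101101
010100
010101
k=5  001011
101010
101100
101101
010100
010101
k=6  001011
101010
100100
110001
011100
010101
k=7  001011
101010
100100
010001
101100
110101
k=8  001001
101101
100110
010001
101100
110101
k=9  001001
101101
100110
010001
101101
110110
k=10  001001
101001
101000
010101
101101
110110
k=11  001001
101001
101000
010111
101010
110100
k=12  101001
011001
001000
010111
101010
110100
k=13  101010
011000
001000
010111
101010
110100
k=14  001010
101000
101000
010111
101010
110100
k=15  001010
101100
100110
010011
101010
110100
k=16  001010
111100
011110
000011
101010
110100
k=17  001010
111100
011111
000000
101011
110100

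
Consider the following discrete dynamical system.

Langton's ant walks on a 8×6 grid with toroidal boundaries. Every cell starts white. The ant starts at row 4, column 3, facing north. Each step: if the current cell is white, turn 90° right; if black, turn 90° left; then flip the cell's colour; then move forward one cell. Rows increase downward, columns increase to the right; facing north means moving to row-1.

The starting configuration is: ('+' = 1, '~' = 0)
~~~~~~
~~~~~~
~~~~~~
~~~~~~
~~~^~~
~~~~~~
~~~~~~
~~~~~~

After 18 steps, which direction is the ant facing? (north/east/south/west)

t=0: ~~~~~~
~~~~~~
~~~~~~
~~~~~~
~~~^~~
~~~~~~
~~~~~~
~~~~~~
t=1: ~~~~~~
~~~~~~
~~~~~~
~~~~~~
~~~+>~
~~~~~~
~~~~~~
~~~~~~
t=2: ~~~~~~
~~~~~~
~~~~~~
~~~~~~
~~~++~
~~~~v~
~~~~~~
~~~~~~
t=3: ~~~~~~
~~~~~~
~~~~~~
~~~~~~
~~~++~
~~~<+~
~~~~~~
~~~~~~
t=4: ~~~~~~
~~~~~~
~~~~~~
~~~~~~
~~~^+~
~~~++~
~~~~~~
~~~~~~
t=5: ~~~~~~
~~~~~~
~~~~~~
~~~~~~
~~<~+~
~~~++~
~~~~~~
~~~~~~
t=6: ~~~~~~
~~~~~~
~~~~~~
~~^~~~
~~+~+~
~~~++~
~~~~~~
~~~~~~
t=7: ~~~~~~
~~~~~~
~~~~~~
~~+>~~
~~+~+~
~~~++~
~~~~~~
~~~~~~
t=8: ~~~~~~
~~~~~~
~~~~~~
~~++~~
~~+v+~
~~~++~
~~~~~~
~~~~~~
t=9: ~~~~~~
~~~~~~
~~~~~~
~~++~~
~~<++~
~~~++~
~~~~~~
~~~~~~
t=10: ~~~~~~
~~~~~~
~~~~~~
~~++~~
~~~++~
~~v++~
~~~~~~
~~~~~~
t=11: ~~~~~~
~~~~~~
~~~~~~
~~++~~
~~~++~
~<+++~
~~~~~~
~~~~~~
t=12: ~~~~~~
~~~~~~
~~~~~~
~~++~~
~^~++~
~++++~
~~~~~~
~~~~~~
t=13: ~~~~~~
~~~~~~
~~~~~~
~~++~~
~+>++~
~++++~
~~~~~~
~~~~~~
t=14: ~~~~~~
~~~~~~
~~~~~~
~~++~~
~++++~
~+v++~
~~~~~~
~~~~~~
t=15: ~~~~~~
~~~~~~
~~~~~~
~~++~~
~++++~
~+~>+~
~~~~~~
~~~~~~
t=16: ~~~~~~
~~~~~~
~~~~~~
~~++~~
~++^+~
~+~~+~
~~~~~~
~~~~~~
t=17: ~~~~~~
~~~~~~
~~~~~~
~~++~~
~+<~+~
~+~~+~
~~~~~~
~~~~~~
t=18: ~~~~~~
~~~~~~
~~~~~~
~~++~~
~+~~+~
~+v~+~
~~~~~~
~~~~~~

south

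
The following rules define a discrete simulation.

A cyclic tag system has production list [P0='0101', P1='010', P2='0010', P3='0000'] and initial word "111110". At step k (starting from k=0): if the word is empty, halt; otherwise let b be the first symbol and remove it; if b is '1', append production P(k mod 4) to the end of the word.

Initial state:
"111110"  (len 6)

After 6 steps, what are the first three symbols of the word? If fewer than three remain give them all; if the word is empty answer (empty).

010

[0] "111110"  (len 6)
[1] "111100101"  (len 9)
[2] "11100101010"  (len 11)
[3] "11001010100010"  (len 14)
[4] "10010101000100000"  (len 17)
[5] "00101010001000000101"  (len 20)
[6] "0101010001000000101"  (len 19)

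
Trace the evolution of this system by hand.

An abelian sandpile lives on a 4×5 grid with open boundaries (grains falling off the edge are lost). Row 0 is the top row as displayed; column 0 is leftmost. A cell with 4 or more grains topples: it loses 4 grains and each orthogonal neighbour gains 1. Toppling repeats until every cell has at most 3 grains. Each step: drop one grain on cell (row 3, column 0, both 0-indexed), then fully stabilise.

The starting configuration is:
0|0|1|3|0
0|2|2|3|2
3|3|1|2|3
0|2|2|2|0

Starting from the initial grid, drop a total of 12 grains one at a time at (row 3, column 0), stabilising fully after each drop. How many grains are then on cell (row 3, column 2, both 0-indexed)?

0) 0|0|1|3|0
0|2|2|3|2
3|3|1|2|3
0|2|2|2|0
1) 0|0|1|3|0
0|2|2|3|2
3|3|1|2|3
1|2|2|2|0
2) 0|0|1|3|0
0|2|2|3|2
3|3|1|2|3
2|2|2|2|0
3) 0|0|1|3|0
0|2|2|3|2
3|3|1|2|3
3|2|2|2|0
4) 0|0|1|3|0
1|3|2|3|2
1|1|2|2|3
2|0|3|2|0
5) 0|0|1|3|0
1|3|2|3|2
1|1|2|2|3
3|0|3|2|0
6) 0|0|1|3|0
1|3|2|3|2
2|1|2|2|3
0|1|3|2|0
7) 0|0|1|3|0
1|3|2|3|2
2|1|2|2|3
1|1|3|2|0
8) 0|0|1|3|0
1|3|2|3|2
2|1|2|2|3
2|1|3|2|0
9) 0|0|1|3|0
1|3|2|3|2
2|1|2|2|3
3|1|3|2|0
10) 0|0|1|3|0
1|3|2|3|2
3|1|2|2|3
0|2|3|2|0
11) 0|0|1|3|0
1|3|2|3|2
3|1|2|2|3
1|2|3|2|0
12) 0|0|1|3|0
1|3|2|3|2
3|1|2|2|3
2|2|3|2|0

3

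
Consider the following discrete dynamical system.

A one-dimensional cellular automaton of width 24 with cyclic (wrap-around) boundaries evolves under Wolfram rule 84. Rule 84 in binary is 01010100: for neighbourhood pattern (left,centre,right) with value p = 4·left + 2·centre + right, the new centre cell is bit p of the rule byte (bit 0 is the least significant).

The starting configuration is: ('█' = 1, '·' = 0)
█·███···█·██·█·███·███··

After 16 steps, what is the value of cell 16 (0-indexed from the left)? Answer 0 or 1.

0

[0] █·███···█·██·█·███·███··
[1] █···██··█··█·█···█···██·
[2] ██···██·██·█·██··██···█·
[3] ·██···█··█·█··██··██··█·
[4] ··██··██·█·██··██··██·██
[5] █··██··█·█··██··██··█··█
[6] ██··██·█·██··██··██·██··
[7] ·██··█·█··██··██··█··██·
[8] ··██·█·██··██··██·██··██
[9] █··█·█··██··██··█··██··█
[10] ██·█·██··██··██·██··██··
[11] ·█·█··██··██··█··██··██·
[12] ·█·██··██··██·██··██··██
[13] ·█··██··██··█··██··██··█
[14] ·██··██··██·██··██··██·█
[15] ··██··██··█··██··██··█·█
[16] █··██··██·██··██··██·█·█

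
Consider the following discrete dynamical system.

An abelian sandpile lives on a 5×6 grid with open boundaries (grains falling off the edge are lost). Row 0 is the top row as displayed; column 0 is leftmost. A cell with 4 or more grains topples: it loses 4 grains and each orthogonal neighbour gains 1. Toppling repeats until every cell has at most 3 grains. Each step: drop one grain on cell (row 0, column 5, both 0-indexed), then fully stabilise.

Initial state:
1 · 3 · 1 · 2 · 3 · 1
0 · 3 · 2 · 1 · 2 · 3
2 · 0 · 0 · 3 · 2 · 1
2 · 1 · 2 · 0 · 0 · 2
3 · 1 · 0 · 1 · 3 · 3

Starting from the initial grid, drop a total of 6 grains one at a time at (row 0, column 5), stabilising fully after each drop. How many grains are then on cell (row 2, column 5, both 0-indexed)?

2

step 0: 1 · 3 · 1 · 2 · 3 · 1
0 · 3 · 2 · 1 · 2 · 3
2 · 0 · 0 · 3 · 2 · 1
2 · 1 · 2 · 0 · 0 · 2
3 · 1 · 0 · 1 · 3 · 3
step 1: 1 · 3 · 1 · 2 · 3 · 2
0 · 3 · 2 · 1 · 2 · 3
2 · 0 · 0 · 3 · 2 · 1
2 · 1 · 2 · 0 · 0 · 2
3 · 1 · 0 · 1 · 3 · 3
step 2: 1 · 3 · 1 · 2 · 3 · 3
0 · 3 · 2 · 1 · 2 · 3
2 · 0 · 0 · 3 · 2 · 1
2 · 1 · 2 · 0 · 0 · 2
3 · 1 · 0 · 1 · 3 · 3
step 3: 1 · 3 · 1 · 3 · 1 · 2
0 · 3 · 2 · 2 · 0 · 1
2 · 0 · 0 · 3 · 3 · 2
2 · 1 · 2 · 0 · 0 · 2
3 · 1 · 0 · 1 · 3 · 3
step 4: 1 · 3 · 1 · 3 · 1 · 3
0 · 3 · 2 · 2 · 0 · 1
2 · 0 · 0 · 3 · 3 · 2
2 · 1 · 2 · 0 · 0 · 2
3 · 1 · 0 · 1 · 3 · 3
step 5: 1 · 3 · 1 · 3 · 2 · 0
0 · 3 · 2 · 2 · 0 · 2
2 · 0 · 0 · 3 · 3 · 2
2 · 1 · 2 · 0 · 0 · 2
3 · 1 · 0 · 1 · 3 · 3
step 6: 1 · 3 · 1 · 3 · 2 · 1
0 · 3 · 2 · 2 · 0 · 2
2 · 0 · 0 · 3 · 3 · 2
2 · 1 · 2 · 0 · 0 · 2
3 · 1 · 0 · 1 · 3 · 3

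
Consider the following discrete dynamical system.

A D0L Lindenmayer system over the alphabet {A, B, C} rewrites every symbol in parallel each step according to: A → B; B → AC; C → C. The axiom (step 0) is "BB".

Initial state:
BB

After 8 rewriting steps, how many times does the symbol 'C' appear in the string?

8

gen 0: BB
gen 1: ACAC
gen 2: BCBC
gen 3: ACCACC
gen 4: BCCBCC
gen 5: ACCCACCC
gen 6: BCCCBCCC
gen 7: ACCCCACCCC
gen 8: BCCCCBCCCC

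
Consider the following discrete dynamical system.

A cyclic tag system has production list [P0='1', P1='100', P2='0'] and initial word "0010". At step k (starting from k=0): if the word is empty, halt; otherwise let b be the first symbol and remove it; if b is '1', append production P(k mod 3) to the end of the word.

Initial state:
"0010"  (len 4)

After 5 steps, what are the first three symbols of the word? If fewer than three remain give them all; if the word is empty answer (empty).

(empty)

[0] "0010"  (len 4)
[1] "010"  (len 3)
[2] "10"  (len 2)
[3] "00"  (len 2)
[4] "0"  (len 1)
[5] (halted — word empty)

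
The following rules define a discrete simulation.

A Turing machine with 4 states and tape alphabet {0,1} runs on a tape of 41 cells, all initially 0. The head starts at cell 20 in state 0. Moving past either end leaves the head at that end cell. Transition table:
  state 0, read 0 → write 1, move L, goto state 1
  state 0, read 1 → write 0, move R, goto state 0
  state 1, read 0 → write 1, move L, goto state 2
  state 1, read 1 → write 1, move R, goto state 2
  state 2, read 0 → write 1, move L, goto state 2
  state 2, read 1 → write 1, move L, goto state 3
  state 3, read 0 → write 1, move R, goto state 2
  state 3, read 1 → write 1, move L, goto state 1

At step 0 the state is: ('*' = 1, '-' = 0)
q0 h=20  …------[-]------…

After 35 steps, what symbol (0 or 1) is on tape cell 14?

k=0  q0 h=20  …------[-]------…
k=1  q1 h=19  …------[-]*-----…
k=2  q2 h=18  …------[-]**----…
k=3  q2 h=17  …------[-]***---…
k=4  q2 h=16  …------[-]****--…
k=5  q2 h=15  …------[-]*****-…
k=6  q2 h=14  …------[-]******…
k=7  q2 h=13  …------[-]******…
k=8  q2 h=12  …------[-]******…
k=9  q2 h=11  …------[-]******…
k=10  q2 h=10  …------[-]******…
k=11  q2 h= 9  …------[-]******…
k=12  q2 h= 8  …------[-]******…
k=13  q2 h= 7  …------[-]******…
k=14  q2 h= 6  |------[-]******…
k=15  q2 h= 5  |-----[-]******…
k=16  q2 h= 4  |----[-]******…
k=17  q2 h= 3  |---[-]******…
k=18  q2 h= 2  |--[-]******…
k=19  q2 h= 1  |-[-]******…
k=20  q2 h= 0  |[-]******…
k=21  q2 h= 0  |[*]******…
k=22  q3 h= 0  |[*]******…
k=23  q1 h= 0  |[*]******…
k=24  q2 h= 1  |*[*]******…
k=25  q3 h= 0  |[*]******…
k=26  q1 h= 0  |[*]******…
k=27  q2 h= 1  |*[*]******…
k=28  q3 h= 0  |[*]******…
k=29  q1 h= 0  |[*]******…
k=30  q2 h= 1  |*[*]******…
k=31  q3 h= 0  |[*]******…
k=32  q1 h= 0  |[*]******…
k=33  q2 h= 1  |*[*]******…
k=34  q3 h= 0  |[*]******…
k=35  q1 h= 0  |[*]******…

1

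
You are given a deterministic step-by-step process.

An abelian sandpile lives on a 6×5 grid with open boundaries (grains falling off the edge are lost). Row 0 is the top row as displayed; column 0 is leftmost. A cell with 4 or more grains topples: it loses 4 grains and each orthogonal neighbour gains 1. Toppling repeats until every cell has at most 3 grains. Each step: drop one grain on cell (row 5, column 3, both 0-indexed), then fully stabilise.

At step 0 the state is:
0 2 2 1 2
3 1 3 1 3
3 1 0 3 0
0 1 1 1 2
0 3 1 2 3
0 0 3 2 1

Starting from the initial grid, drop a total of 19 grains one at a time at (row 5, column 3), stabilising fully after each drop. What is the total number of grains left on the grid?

51

0) 0 2 2 1 2
3 1 3 1 3
3 1 0 3 0
0 1 1 1 2
0 3 1 2 3
0 0 3 2 1
1) 0 2 2 1 2
3 1 3 1 3
3 1 0 3 0
0 1 1 1 2
0 3 1 2 3
0 0 3 3 1
2) 0 2 2 1 2
3 1 3 1 3
3 1 0 3 0
0 1 1 1 2
0 3 2 3 3
0 1 0 1 2
3) 0 2 2 1 2
3 1 3 1 3
3 1 0 3 0
0 1 1 1 2
0 3 2 3 3
0 1 0 2 2
4) 0 2 2 1 2
3 1 3 1 3
3 1 0 3 0
0 1 1 1 2
0 3 2 3 3
0 1 0 3 2
5) 0 2 2 1 2
3 1 3 1 3
3 1 0 3 0
0 1 1 2 3
0 3 3 1 1
0 1 1 2 0
6) 0 2 2 1 2
3 1 3 1 3
3 1 0 3 0
0 1 1 2 3
0 3 3 1 1
0 1 1 3 0
7) 0 2 2 1 2
3 1 3 1 3
3 1 0 3 0
0 1 1 2 3
0 3 3 2 1
0 1 2 0 1
8) 0 2 2 1 2
3 1 3 1 3
3 1 0 3 0
0 1 1 2 3
0 3 3 2 1
0 1 2 1 1
9) 0 2 2 1 2
3 1 3 1 3
3 1 0 3 0
0 1 1 2 3
0 3 3 2 1
0 1 2 2 1
10) 0 2 2 1 2
3 1 3 1 3
3 1 0 3 0
0 1 1 2 3
0 3 3 2 1
0 1 2 3 1
11) 0 2 2 1 2
3 1 3 1 3
3 1 0 3 0
0 1 1 2 3
0 3 3 3 1
0 1 3 0 2
12) 0 2 2 1 2
3 1 3 1 3
3 1 0 3 0
0 1 1 2 3
0 3 3 3 1
0 1 3 1 2
13) 0 2 2 1 2
3 1 3 1 3
3 1 0 3 0
0 1 1 2 3
0 3 3 3 1
0 1 3 2 2
14) 0 2 2 1 2
3 1 3 1 3
3 1 0 3 0
0 1 1 2 3
0 3 3 3 1
0 1 3 3 2
15) 0 2 2 1 2
3 1 3 1 3
3 1 0 3 0
0 2 2 3 3
1 0 2 1 2
0 3 1 2 3
16) 0 2 2 1 2
3 1 3 1 3
3 1 0 3 0
0 2 2 3 3
1 0 2 1 2
0 3 1 3 3
17) 0 2 2 1 2
3 1 3 1 3
3 1 0 3 0
0 2 2 3 3
1 0 2 2 3
0 3 2 1 0
18) 0 2 2 1 2
3 1 3 1 3
3 1 0 3 0
0 2 2 3 3
1 0 2 2 3
0 3 2 2 0
19) 0 2 2 1 2
3 1 3 1 3
3 1 0 3 0
0 2 2 3 3
1 0 2 2 3
0 3 2 3 0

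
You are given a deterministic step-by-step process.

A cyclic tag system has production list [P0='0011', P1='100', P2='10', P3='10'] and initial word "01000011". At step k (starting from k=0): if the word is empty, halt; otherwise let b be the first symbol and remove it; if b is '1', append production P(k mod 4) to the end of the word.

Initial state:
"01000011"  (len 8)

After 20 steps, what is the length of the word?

11

0) "01000011"  (len 8)
1) "1000011"  (len 7)
2) "000011100"  (len 9)
3) "00011100"  (len 8)
4) "0011100"  (len 7)
5) "011100"  (len 6)
6) "11100"  (len 5)
7) "110010"  (len 6)
8) "1001010"  (len 7)
9) "0010100011"  (len 10)
10) "010100011"  (len 9)
11) "10100011"  (len 8)
12) "010001110"  (len 9)
13) "10001110"  (len 8)
14) "0001110100"  (len 10)
15) "001110100"  (len 9)
16) "01110100"  (len 8)
17) "1110100"  (len 7)
18) "110100100"  (len 9)
19) "1010010010"  (len 10)
20) "01001001010"  (len 11)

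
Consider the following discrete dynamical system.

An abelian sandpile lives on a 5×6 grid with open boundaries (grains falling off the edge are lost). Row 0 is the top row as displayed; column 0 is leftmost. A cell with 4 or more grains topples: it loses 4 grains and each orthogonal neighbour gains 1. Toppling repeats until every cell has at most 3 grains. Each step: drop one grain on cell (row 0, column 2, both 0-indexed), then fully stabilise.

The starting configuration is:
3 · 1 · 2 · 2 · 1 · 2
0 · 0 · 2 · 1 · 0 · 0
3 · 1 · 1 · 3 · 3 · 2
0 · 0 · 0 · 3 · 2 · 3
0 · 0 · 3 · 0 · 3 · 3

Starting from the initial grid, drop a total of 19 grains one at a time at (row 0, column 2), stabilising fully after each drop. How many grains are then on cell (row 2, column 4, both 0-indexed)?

2

gen 0: 3 · 1 · 2 · 2 · 1 · 2
0 · 0 · 2 · 1 · 0 · 0
3 · 1 · 1 · 3 · 3 · 2
0 · 0 · 0 · 3 · 2 · 3
0 · 0 · 3 · 0 · 3 · 3
gen 1: 3 · 1 · 3 · 2 · 1 · 2
0 · 0 · 2 · 1 · 0 · 0
3 · 1 · 1 · 3 · 3 · 2
0 · 0 · 0 · 3 · 2 · 3
0 · 0 · 3 · 0 · 3 · 3
gen 2: 3 · 2 · 0 · 3 · 1 · 2
0 · 0 · 3 · 1 · 0 · 0
3 · 1 · 1 · 3 · 3 · 2
0 · 0 · 0 · 3 · 2 · 3
0 · 0 · 3 · 0 · 3 · 3
gen 3: 3 · 2 · 1 · 3 · 1 · 2
0 · 0 · 3 · 1 · 0 · 0
3 · 1 · 1 · 3 · 3 · 2
0 · 0 · 0 · 3 · 2 · 3
0 · 0 · 3 · 0 · 3 · 3
gen 4: 3 · 2 · 2 · 3 · 1 · 2
0 · 0 · 3 · 1 · 0 · 0
3 · 1 · 1 · 3 · 3 · 2
0 · 0 · 0 · 3 · 2 · 3
0 · 0 · 3 · 0 · 3 · 3
gen 5: 3 · 2 · 3 · 3 · 1 · 2
0 · 0 · 3 · 1 · 0 · 0
3 · 1 · 1 · 3 · 3 · 2
0 · 0 · 0 · 3 · 2 · 3
0 · 0 · 3 · 0 · 3 · 3
gen 6: 3 · 3 · 2 · 0 · 2 · 2
0 · 1 · 0 · 3 · 0 · 0
3 · 1 · 2 · 3 · 3 · 2
0 · 0 · 0 · 3 · 2 · 3
0 · 0 · 3 · 0 · 3 · 3
gen 7: 3 · 3 · 3 · 0 · 2 · 2
0 · 1 · 0 · 3 · 0 · 0
3 · 1 · 2 · 3 · 3 · 2
0 · 0 · 0 · 3 · 2 · 3
0 · 0 · 3 · 0 · 3 · 3
gen 8: 0 · 1 · 1 · 1 · 2 · 2
1 · 2 · 1 · 3 · 0 · 0
3 · 1 · 2 · 3 · 3 · 2
0 · 0 · 0 · 3 · 2 · 3
0 · 0 · 3 · 0 · 3 · 3
gen 9: 0 · 1 · 2 · 1 · 2 · 2
1 · 2 · 1 · 3 · 0 · 0
3 · 1 · 2 · 3 · 3 · 2
0 · 0 · 0 · 3 · 2 · 3
0 · 0 · 3 · 0 · 3 · 3
gen 10: 0 · 1 · 3 · 1 · 2 · 2
1 · 2 · 1 · 3 · 0 · 0
3 · 1 · 2 · 3 · 3 · 2
0 · 0 · 0 · 3 · 2 · 3
0 · 0 · 3 · 0 · 3 · 3
gen 11: 0 · 2 · 0 · 2 · 2 · 2
1 · 2 · 2 · 3 · 0 · 0
3 · 1 · 2 · 3 · 3 · 2
0 · 0 · 0 · 3 · 2 · 3
0 · 0 · 3 · 0 · 3 · 3
gen 12: 0 · 2 · 1 · 2 · 2 · 2
1 · 2 · 2 · 3 · 0 · 0
3 · 1 · 2 · 3 · 3 · 2
0 · 0 · 0 · 3 · 2 · 3
0 · 0 · 3 · 0 · 3 · 3
gen 13: 0 · 2 · 2 · 2 · 2 · 2
1 · 2 · 2 · 3 · 0 · 0
3 · 1 · 2 · 3 · 3 · 2
0 · 0 · 0 · 3 · 2 · 3
0 · 0 · 3 · 0 · 3 · 3
gen 14: 0 · 2 · 3 · 2 · 2 · 2
1 · 2 · 2 · 3 · 0 · 0
3 · 1 · 2 · 3 · 3 · 2
0 · 0 · 0 · 3 · 2 · 3
0 · 0 · 3 · 0 · 3 · 3
gen 15: 0 · 3 · 0 · 3 · 2 · 2
1 · 2 · 3 · 3 · 0 · 0
3 · 1 · 2 · 3 · 3 · 2
0 · 0 · 0 · 3 · 2 · 3
0 · 0 · 3 · 0 · 3 · 3
gen 16: 0 · 3 · 1 · 3 · 2 · 2
1 · 2 · 3 · 3 · 0 · 0
3 · 1 · 2 · 3 · 3 · 2
0 · 0 · 0 · 3 · 2 · 3
0 · 0 · 3 · 0 · 3 · 3
gen 17: 0 · 3 · 2 · 3 · 2 · 2
1 · 2 · 3 · 3 · 0 · 0
3 · 1 · 2 · 3 · 3 · 2
0 · 0 · 0 · 3 · 2 · 3
0 · 0 · 3 · 0 · 3 · 3
gen 18: 0 · 3 · 3 · 3 · 2 · 2
1 · 2 · 3 · 3 · 0 · 0
3 · 1 · 2 · 3 · 3 · 2
0 · 0 · 0 · 3 · 2 · 3
0 · 0 · 3 · 0 · 3 · 3
gen 19: 1 · 1 · 3 · 1 · 3 · 2
2 · 0 · 3 · 2 · 2 · 1
3 · 3 · 0 · 3 · 2 · 0
0 · 0 · 2 · 1 · 2 · 2
0 · 0 · 3 · 2 · 1 · 1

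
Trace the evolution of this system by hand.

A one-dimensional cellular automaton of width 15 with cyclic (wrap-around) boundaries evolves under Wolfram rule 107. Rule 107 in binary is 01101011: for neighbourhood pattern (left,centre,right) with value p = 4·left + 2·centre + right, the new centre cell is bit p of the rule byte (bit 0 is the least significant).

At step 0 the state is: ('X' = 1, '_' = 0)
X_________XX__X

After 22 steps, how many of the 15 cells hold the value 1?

6

0) X_________XX__X
1) X_XXXXXXXXXX_XX
2) XXX________XXX_
3) X_X_XXXXXXXX_XX
4) XX_XX______XXX_
5) XXXXX_XXXXXX_XX
6) ____XXX____XXX_
7) XXXXX_X_XXXX_X_
8) X___XX_XX__XX_X
9) X_XXXXXXX_XXXXX
10) XXX_____XXX____
11) X_X_XXXXX_X_XXX
12) XX_XX___XX_XX__
13) XXXXX_XXXXXXX_X
14) ____XXX_____XXX
15) _XXXX_X_XXXXX_X
16) XX__XX_XX___XX_
17) XX_XXXXXX_XXXXX
18) _XXX____XXX____
19) XX_X_XXXX_X_XXX
20) _XX_XX__XX_XX__
21) XXXXXX_XXXXXX_X
22) _____XXX____XXX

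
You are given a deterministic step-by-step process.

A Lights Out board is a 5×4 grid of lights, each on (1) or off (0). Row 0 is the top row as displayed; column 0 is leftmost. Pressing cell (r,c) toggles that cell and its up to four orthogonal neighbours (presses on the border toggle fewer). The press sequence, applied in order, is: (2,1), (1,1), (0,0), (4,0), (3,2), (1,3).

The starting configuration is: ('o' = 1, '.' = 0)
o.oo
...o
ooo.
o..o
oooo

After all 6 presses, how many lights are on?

t=0: o.oo
...o
ooo.
o..o
oooo
t=1: o.oo
.o.o
....
oo.o
oooo
t=2: oooo
o.oo
.o..
oo.o
oooo
t=3: ..oo
..oo
.o..
oo.o
oooo
t=4: ..oo
..oo
.o..
.o.o
..oo
t=5: ..oo
..oo
.oo.
..o.
...o
t=6: ..o.
....
.ooo
..o.
...o

6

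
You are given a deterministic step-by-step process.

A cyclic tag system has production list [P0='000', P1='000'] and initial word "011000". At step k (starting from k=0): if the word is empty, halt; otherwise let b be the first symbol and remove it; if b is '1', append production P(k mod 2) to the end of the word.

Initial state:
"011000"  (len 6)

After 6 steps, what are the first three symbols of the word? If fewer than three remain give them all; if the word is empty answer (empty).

gen 0: "011000"  (len 6)
gen 1: "11000"  (len 5)
gen 2: "1000000"  (len 7)
gen 3: "000000000"  (len 9)
gen 4: "00000000"  (len 8)
gen 5: "0000000"  (len 7)
gen 6: "000000"  (len 6)

000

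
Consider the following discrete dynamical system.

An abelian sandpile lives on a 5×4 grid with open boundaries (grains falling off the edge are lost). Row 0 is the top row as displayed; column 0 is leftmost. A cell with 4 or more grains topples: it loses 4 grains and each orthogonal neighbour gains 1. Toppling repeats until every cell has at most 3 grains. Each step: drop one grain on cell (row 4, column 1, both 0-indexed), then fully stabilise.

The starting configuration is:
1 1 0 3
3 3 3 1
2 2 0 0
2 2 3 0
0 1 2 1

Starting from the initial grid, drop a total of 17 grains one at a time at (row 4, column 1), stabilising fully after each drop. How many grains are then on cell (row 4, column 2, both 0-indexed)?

0

k=0  1 1 0 3
3 3 3 1
2 2 0 0
2 2 3 0
0 1 2 1
k=1  1 1 0 3
3 3 3 1
2 2 0 0
2 2 3 0
0 2 2 1
k=2  1 1 0 3
3 3 3 1
2 2 0 0
2 2 3 0
0 3 2 1
k=3  1 1 0 3
3 3 3 1
2 2 0 0
2 3 3 0
1 0 3 1
k=4  1 1 0 3
3 3 3 1
2 2 0 0
2 3 3 0
1 1 3 1
k=5  1 1 0 3
3 3 3 1
2 2 0 0
2 3 3 0
1 2 3 1
k=6  1 1 0 3
3 3 3 1
2 2 0 0
2 3 3 0
1 3 3 1
k=7  1 1 0 3
3 3 3 1
2 3 1 0
3 1 1 1
2 2 1 2
k=8  1 1 0 3
3 3 3 1
2 3 1 0
3 1 1 1
2 3 1 2
k=9  1 1 0 3
3 3 3 1
2 3 1 0
3 2 1 1
3 0 2 2
k=10  1 1 0 3
3 3 3 1
2 3 1 0
3 2 1 1
3 1 2 2
k=11  1 1 0 3
3 3 3 1
2 3 1 0
3 2 1 1
3 2 2 2
k=12  1 1 0 3
3 3 3 1
2 3 1 0
3 2 1 1
3 3 2 2
k=13  2 2 1 3
1 2 0 2
1 2 3 0
2 1 2 1
1 2 3 2
k=14  2 2 1 3
1 2 0 2
1 2 3 0
2 1 2 1
1 3 3 2
k=15  2 2 1 3
1 2 0 2
1 2 3 0
2 2 3 1
2 1 0 3
k=16  2 2 1 3
1 2 0 2
1 2 3 0
2 2 3 1
2 2 0 3
k=17  2 2 1 3
1 2 0 2
1 2 3 0
2 2 3 1
2 3 0 3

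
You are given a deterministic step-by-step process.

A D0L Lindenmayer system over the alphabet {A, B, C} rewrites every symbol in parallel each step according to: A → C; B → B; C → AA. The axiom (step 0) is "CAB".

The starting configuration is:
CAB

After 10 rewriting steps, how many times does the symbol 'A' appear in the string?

32

step 0: CAB
step 1: AACB
step 2: CCAAB
step 3: AAAACCB
step 4: CCCCAAAAB
step 5: AAAAAAAACCCCB
step 6: CCCCCCCCAAAAAAAAB
step 7: AAAAAAAAAAAAAAAACCCCCCCCB
step 8: CCCCCCCCCCCCCCCCAAAAAAAAAAAAAAAAB
step 9: AAAAAAAAAAAAAAAAAAAAAAAAAAAAAAAACCCCCCCCCCCCCCCCB
step 10: CCCCCCCCCCCCCCCCCCCCCCCCCCCCCCCCAAAAAAAAAAAAAAAAAAAAAAAAAAAAAAAAB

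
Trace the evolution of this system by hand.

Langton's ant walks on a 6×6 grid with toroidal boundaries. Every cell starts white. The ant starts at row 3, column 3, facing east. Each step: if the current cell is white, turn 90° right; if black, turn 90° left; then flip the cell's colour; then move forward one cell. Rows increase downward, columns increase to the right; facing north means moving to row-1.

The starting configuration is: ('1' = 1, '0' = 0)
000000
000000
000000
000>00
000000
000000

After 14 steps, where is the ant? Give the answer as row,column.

2,2

k=0  000000
000000
000000
000>00
000000
000000
k=1  000000
000000
000000
000100
000v00
000000
k=2  000000
000000
000000
000100
00<100
000000
k=3  000000
000000
000000
00^100
001100
000000
k=4  000000
000000
000000
001>00
001100
000000
k=5  000000
000000
000^00
001000
001100
000000
k=6  000000
000000
0001>0
001000
001100
000000
k=7  000000
000000
000110
0010v0
001100
000000
k=8  000000
000000
000110
001<10
001100
000000
k=9  000000
000000
000^10
001110
001100
000000
k=10  000000
000000
00<010
001110
001100
000000
k=11  000000
00^000
001010
001110
001100
000000
k=12  000000
001>00
001010
001110
001100
000000
k=13  000000
001100
001v10
001110
001100
000000
k=14  000000
001100
00<110
001110
001100
000000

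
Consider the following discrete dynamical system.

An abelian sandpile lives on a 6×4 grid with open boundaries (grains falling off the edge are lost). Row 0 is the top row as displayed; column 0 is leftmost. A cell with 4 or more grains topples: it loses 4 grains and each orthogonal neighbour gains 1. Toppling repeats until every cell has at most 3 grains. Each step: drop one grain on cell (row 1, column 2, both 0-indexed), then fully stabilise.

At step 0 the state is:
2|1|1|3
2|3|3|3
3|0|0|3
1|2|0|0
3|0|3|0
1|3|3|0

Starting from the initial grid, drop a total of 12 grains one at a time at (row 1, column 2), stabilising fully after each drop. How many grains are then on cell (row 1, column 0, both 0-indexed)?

2

gen 0: 2|1|1|3
2|3|3|3
3|0|0|3
1|2|0|0
3|0|3|0
1|3|3|0
gen 1: 2|2|3|0
3|0|2|2
3|1|2|0
1|2|0|1
3|0|3|0
1|3|3|0
gen 2: 2|2|3|0
3|0|3|2
3|1|2|0
1|2|0|1
3|0|3|0
1|3|3|0
gen 3: 2|3|0|1
3|1|1|3
3|1|3|0
1|2|0|1
3|0|3|0
1|3|3|0
gen 4: 2|3|0|1
3|1|2|3
3|1|3|0
1|2|0|1
3|0|3|0
1|3|3|0
gen 5: 2|3|0|1
3|1|3|3
3|1|3|0
1|2|0|1
3|0|3|0
1|3|3|0
gen 6: 2|3|1|2
3|2|2|0
3|2|0|2
1|2|1|1
3|0|3|0
1|3|3|0
gen 7: 2|3|1|2
3|2|3|0
3|2|0|2
1|2|1|1
3|0|3|0
1|3|3|0
gen 8: 2|3|2|2
3|3|0|1
3|2|1|2
1|2|1|1
3|0|3|0
1|3|3|0
gen 9: 2|3|2|2
3|3|1|1
3|2|1|2
1|2|1|1
3|0|3|0
1|3|3|0
gen 10: 2|3|2|2
3|3|2|1
3|2|1|2
1|2|1|1
3|0|3|0
1|3|3|0
gen 11: 2|3|2|2
3|3|3|1
3|2|1|2
1|2|1|1
3|0|3|0
1|3|3|0
gen 12: 0|2|0|3
2|3|2|2
1|0|3|2
2|3|1|1
3|0|3|0
1|3|3|0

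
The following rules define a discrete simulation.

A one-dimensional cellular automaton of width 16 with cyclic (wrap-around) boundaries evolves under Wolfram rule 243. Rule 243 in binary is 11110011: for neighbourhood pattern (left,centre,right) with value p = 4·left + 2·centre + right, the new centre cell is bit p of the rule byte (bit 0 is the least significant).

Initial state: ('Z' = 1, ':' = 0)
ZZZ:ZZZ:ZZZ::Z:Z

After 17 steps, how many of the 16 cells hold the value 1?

12

0) ZZZ:ZZZ:ZZZ::Z:Z
1) ZZZZ:ZZZ:ZZZZ:Z:
2) :ZZZZ:ZZZ:ZZZZ:Z
3) Z:ZZZZ:ZZZ:ZZZZ:
4) :Z:ZZZZ:ZZZ:ZZZZ
5) Z:Z:ZZZZ:ZZZ:ZZZ
6) ZZ:Z:ZZZZ:ZZZ:ZZ
7) ZZZ:Z:ZZZZ:ZZZ:Z
8) ZZZZ:Z:ZZZZ:ZZZ:
9) :ZZZZ:Z:ZZZZ:ZZZ
10) Z:ZZZZ:Z:ZZZZ:ZZ
11) ZZ:ZZZZ:Z:ZZZZ:Z
12) ZZZ:ZZZZ:Z:ZZZZ:
13) :ZZZ:ZZZZ:Z:ZZZZ
14) Z:ZZZ:ZZZZ:Z:ZZZ
15) ZZ:ZZZ:ZZZZ:Z:ZZ
16) ZZZ:ZZZ:ZZZZ:Z:Z
17) ZZZZ:ZZZ:ZZZZ:Z:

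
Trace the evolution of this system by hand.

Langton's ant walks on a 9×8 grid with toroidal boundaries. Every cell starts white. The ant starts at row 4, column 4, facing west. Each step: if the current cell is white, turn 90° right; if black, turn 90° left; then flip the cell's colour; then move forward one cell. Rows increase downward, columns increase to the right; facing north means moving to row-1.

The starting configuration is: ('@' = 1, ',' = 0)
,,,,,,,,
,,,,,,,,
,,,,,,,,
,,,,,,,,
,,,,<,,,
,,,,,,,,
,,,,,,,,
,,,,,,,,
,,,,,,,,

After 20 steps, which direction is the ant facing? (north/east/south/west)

east

0) ,,,,,,,,
,,,,,,,,
,,,,,,,,
,,,,,,,,
,,,,<,,,
,,,,,,,,
,,,,,,,,
,,,,,,,,
,,,,,,,,
1) ,,,,,,,,
,,,,,,,,
,,,,,,,,
,,,,^,,,
,,,,@,,,
,,,,,,,,
,,,,,,,,
,,,,,,,,
,,,,,,,,
2) ,,,,,,,,
,,,,,,,,
,,,,,,,,
,,,,@>,,
,,,,@,,,
,,,,,,,,
,,,,,,,,
,,,,,,,,
,,,,,,,,
3) ,,,,,,,,
,,,,,,,,
,,,,,,,,
,,,,@@,,
,,,,@v,,
,,,,,,,,
,,,,,,,,
,,,,,,,,
,,,,,,,,
4) ,,,,,,,,
,,,,,,,,
,,,,,,,,
,,,,@@,,
,,,,<@,,
,,,,,,,,
,,,,,,,,
,,,,,,,,
,,,,,,,,
5) ,,,,,,,,
,,,,,,,,
,,,,,,,,
,,,,@@,,
,,,,,@,,
,,,,v,,,
,,,,,,,,
,,,,,,,,
,,,,,,,,
6) ,,,,,,,,
,,,,,,,,
,,,,,,,,
,,,,@@,,
,,,,,@,,
,,,<@,,,
,,,,,,,,
,,,,,,,,
,,,,,,,,
7) ,,,,,,,,
,,,,,,,,
,,,,,,,,
,,,,@@,,
,,,^,@,,
,,,@@,,,
,,,,,,,,
,,,,,,,,
,,,,,,,,
8) ,,,,,,,,
,,,,,,,,
,,,,,,,,
,,,,@@,,
,,,@>@,,
,,,@@,,,
,,,,,,,,
,,,,,,,,
,,,,,,,,
9) ,,,,,,,,
,,,,,,,,
,,,,,,,,
,,,,@@,,
,,,@@@,,
,,,@v,,,
,,,,,,,,
,,,,,,,,
,,,,,,,,
10) ,,,,,,,,
,,,,,,,,
,,,,,,,,
,,,,@@,,
,,,@@@,,
,,,@,>,,
,,,,,,,,
,,,,,,,,
,,,,,,,,
11) ,,,,,,,,
,,,,,,,,
,,,,,,,,
,,,,@@,,
,,,@@@,,
,,,@,@,,
,,,,,v,,
,,,,,,,,
,,,,,,,,
12) ,,,,,,,,
,,,,,,,,
,,,,,,,,
,,,,@@,,
,,,@@@,,
,,,@,@,,
,,,,<@,,
,,,,,,,,
,,,,,,,,
13) ,,,,,,,,
,,,,,,,,
,,,,,,,,
,,,,@@,,
,,,@@@,,
,,,@^@,,
,,,,@@,,
,,,,,,,,
,,,,,,,,
14) ,,,,,,,,
,,,,,,,,
,,,,,,,,
,,,,@@,,
,,,@@@,,
,,,@@>,,
,,,,@@,,
,,,,,,,,
,,,,,,,,
15) ,,,,,,,,
,,,,,,,,
,,,,,,,,
,,,,@@,,
,,,@@^,,
,,,@@,,,
,,,,@@,,
,,,,,,,,
,,,,,,,,
16) ,,,,,,,,
,,,,,,,,
,,,,,,,,
,,,,@@,,
,,,@<,,,
,,,@@,,,
,,,,@@,,
,,,,,,,,
,,,,,,,,
17) ,,,,,,,,
,,,,,,,,
,,,,,,,,
,,,,@@,,
,,,@,,,,
,,,@v,,,
,,,,@@,,
,,,,,,,,
,,,,,,,,
18) ,,,,,,,,
,,,,,,,,
,,,,,,,,
,,,,@@,,
,,,@,,,,
,,,@,>,,
,,,,@@,,
,,,,,,,,
,,,,,,,,
19) ,,,,,,,,
,,,,,,,,
,,,,,,,,
,,,,@@,,
,,,@,,,,
,,,@,@,,
,,,,@v,,
,,,,,,,,
,,,,,,,,
20) ,,,,,,,,
,,,,,,,,
,,,,,,,,
,,,,@@,,
,,,@,,,,
,,,@,@,,
,,,,@,>,
,,,,,,,,
,,,,,,,,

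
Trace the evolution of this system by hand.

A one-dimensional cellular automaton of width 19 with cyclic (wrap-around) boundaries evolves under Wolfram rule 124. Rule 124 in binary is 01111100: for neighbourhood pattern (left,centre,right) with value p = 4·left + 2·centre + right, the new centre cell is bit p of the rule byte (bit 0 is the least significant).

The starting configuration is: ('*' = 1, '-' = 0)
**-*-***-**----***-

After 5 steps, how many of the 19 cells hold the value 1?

8

t=0: **-*-***-**----***-
t=1: ******-*****---*-**
t=2: -----***---**--***-
t=3: -----*-**--***-*-**
t=4: *----*****-*-******
t=5: **---*---*****-----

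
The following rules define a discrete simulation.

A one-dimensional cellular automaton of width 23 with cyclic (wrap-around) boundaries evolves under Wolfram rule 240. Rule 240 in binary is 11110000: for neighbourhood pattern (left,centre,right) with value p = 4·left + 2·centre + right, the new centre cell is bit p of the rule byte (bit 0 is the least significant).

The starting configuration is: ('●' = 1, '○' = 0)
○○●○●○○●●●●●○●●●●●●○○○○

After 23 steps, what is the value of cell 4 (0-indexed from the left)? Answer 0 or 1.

1

[0] ○○●○●○○●●●●●○●●●●●●○○○○
[1] ○○○●○●○○●●●●●○●●●●●●○○○
[2] ○○○○●○●○○●●●●●○●●●●●●○○
[3] ○○○○○●○●○○●●●●●○●●●●●●○
[4] ○○○○○○●○●○○●●●●●○●●●●●●
[5] ●○○○○○○●○●○○●●●●●○●●●●●
[6] ●●○○○○○○●○●○○●●●●●○●●●●
[7] ●●●○○○○○○●○●○○●●●●●○●●●
[8] ●●●●○○○○○○●○●○○●●●●●○●●
[9] ●●●●●○○○○○○●○●○○●●●●●○●
[10] ●●●●●●○○○○○○●○●○○●●●●●○
[11] ○●●●●●●○○○○○○●○●○○●●●●●
[12] ●○●●●●●●○○○○○○●○●○○●●●●
[13] ●●○●●●●●●○○○○○○●○●○○●●●
[14] ●●●○●●●●●●○○○○○○●○●○○●●
[15] ●●●●○●●●●●●○○○○○○●○●○○●
[16] ●●●●●○●●●●●●○○○○○○●○●○○
[17] ○●●●●●○●●●●●●○○○○○○●○●○
[18] ○○●●●●●○●●●●●●○○○○○○●○●
[19] ●○○●●●●●○●●●●●●○○○○○○●○
[20] ○●○○●●●●●○●●●●●●○○○○○○●
[21] ●○●○○●●●●●○●●●●●●○○○○○○
[22] ○●○●○○●●●●●○●●●●●●○○○○○
[23] ○○●○●○○●●●●●○●●●●●●○○○○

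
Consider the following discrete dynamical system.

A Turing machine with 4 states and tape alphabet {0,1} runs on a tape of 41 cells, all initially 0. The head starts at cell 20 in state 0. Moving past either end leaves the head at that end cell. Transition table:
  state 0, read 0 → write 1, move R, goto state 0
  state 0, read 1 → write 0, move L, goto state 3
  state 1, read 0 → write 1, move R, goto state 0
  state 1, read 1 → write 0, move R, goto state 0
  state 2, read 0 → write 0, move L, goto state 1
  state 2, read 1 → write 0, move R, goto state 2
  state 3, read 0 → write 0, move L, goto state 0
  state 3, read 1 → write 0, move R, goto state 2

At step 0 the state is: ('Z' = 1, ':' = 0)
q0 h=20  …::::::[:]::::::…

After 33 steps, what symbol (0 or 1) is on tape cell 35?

1

step 0: q0 h=20  …::::::[:]::::::…
step 1: q0 h=21  …:::::Z[:]::::::…
step 2: q0 h=22  …::::ZZ[:]::::::…
step 3: q0 h=23  …:::ZZZ[:]::::::…
step 4: q0 h=24  …::ZZZZ[:]::::::…
step 5: q0 h=25  …:ZZZZZ[:]::::::…
step 6: q0 h=26  …ZZZZZZ[:]::::::…
step 7: q0 h=27  …ZZZZZZ[:]::::::…
step 8: q0 h=28  …ZZZZZZ[:]::::::…
step 9: q0 h=29  …ZZZZZZ[:]::::::…
step 10: q0 h=30  …ZZZZZZ[:]::::::…
step 11: q0 h=31  …ZZZZZZ[:]::::::…
step 12: q0 h=32  …ZZZZZZ[:]::::::…
step 13: q0 h=33  …ZZZZZZ[:]::::::…
step 14: q0 h=34  …ZZZZZZ[:]::::::|
step 15: q0 h=35  …ZZZZZZ[:]:::::|
step 16: q0 h=36  …ZZZZZZ[:]::::|
step 17: q0 h=37  …ZZZZZZ[:]:::|
step 18: q0 h=38  …ZZZZZZ[:]::|
step 19: q0 h=39  …ZZZZZZ[:]:|
step 20: q0 h=40  …ZZZZZZ[:]|
step 21: q0 h=40  …ZZZZZZ[Z]|
step 22: q3 h=39  …ZZZZZZ[Z]:|
step 23: q2 h=40  …ZZZZZ:[:]|
step 24: q1 h=39  …ZZZZZZ[:]:|
step 25: q0 h=40  …ZZZZZZ[:]|
step 26: q0 h=40  …ZZZZZZ[Z]|
step 27: q3 h=39  …ZZZZZZ[Z]:|
step 28: q2 h=40  …ZZZZZ:[:]|
step 29: q1 h=39  …ZZZZZZ[:]:|
step 30: q0 h=40  …ZZZZZZ[:]|
step 31: q0 h=40  …ZZZZZZ[Z]|
step 32: q3 h=39  …ZZZZZZ[Z]:|
step 33: q2 h=40  …ZZZZZ:[:]|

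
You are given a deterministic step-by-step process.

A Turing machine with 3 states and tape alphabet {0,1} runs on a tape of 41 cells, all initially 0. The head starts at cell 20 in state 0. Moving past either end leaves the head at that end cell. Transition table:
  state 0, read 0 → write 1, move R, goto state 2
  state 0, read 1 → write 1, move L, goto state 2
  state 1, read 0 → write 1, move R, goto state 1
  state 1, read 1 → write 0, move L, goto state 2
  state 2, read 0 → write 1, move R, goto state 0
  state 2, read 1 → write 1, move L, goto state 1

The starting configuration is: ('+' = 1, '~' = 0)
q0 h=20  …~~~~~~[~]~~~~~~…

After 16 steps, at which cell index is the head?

36

t=0: q0 h=20  …~~~~~~[~]~~~~~~…
t=1: q2 h=21  …~~~~~+[~]~~~~~~…
t=2: q0 h=22  …~~~~++[~]~~~~~~…
t=3: q2 h=23  …~~~+++[~]~~~~~~…
t=4: q0 h=24  …~~++++[~]~~~~~~…
t=5: q2 h=25  …~+++++[~]~~~~~~…
t=6: q0 h=26  …++++++[~]~~~~~~…
t=7: q2 h=27  …++++++[~]~~~~~~…
t=8: q0 h=28  …++++++[~]~~~~~~…
t=9: q2 h=29  …++++++[~]~~~~~~…
t=10: q0 h=30  …++++++[~]~~~~~~…
t=11: q2 h=31  …++++++[~]~~~~~~…
t=12: q0 h=32  …++++++[~]~~~~~~…
t=13: q2 h=33  …++++++[~]~~~~~~…
t=14: q0 h=34  …++++++[~]~~~~~~|
t=15: q2 h=35  …++++++[~]~~~~~|
t=16: q0 h=36  …++++++[~]~~~~|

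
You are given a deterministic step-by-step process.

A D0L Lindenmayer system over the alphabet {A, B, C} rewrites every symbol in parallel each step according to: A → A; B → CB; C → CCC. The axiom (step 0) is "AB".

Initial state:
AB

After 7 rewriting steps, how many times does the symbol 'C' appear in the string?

1093

step 0: AB
step 1: ACB
step 2: ACCCCB
step 3: ACCCCCCCCCCCCCB
step 4: ACCCCCCCCCCCCCCCCCCCCCCCCCCCCCCCCCCCCCCCCB
step 5: ACCCCCCCCCCCCCCCCCCCCCCCCCCCCCCCCCCCCCCCCCCCCCCCCCCCCCCCCC…CCCCCCCCCCCCCCCCCCCCCCCCCCCCCCCCCCCCCCCCCCCCCCCCCCCCCCCCCB  (len 123)
step 6: ACCCCCCCCCCCCCCCCCCCCCCCCCCCCCCCCCCCCCCCCCCCCCCCCCCCCCCCCC…CCCCCCCCCCCCCCCCCCCCCCCCCCCCCCCCCCCCCCCCCCCCCCCCCCCCCCCCCB  (len 366)
step 7: ACCCCCCCCCCCCCCCCCCCCCCCCCCCCCCCCCCCCCCCCCCCCCCCCCCCCCCCCC…CCCCCCCCCCCCCCCCCCCCCCCCCCCCCCCCCCCCCCCCCCCCCCCCCCCCCCCCCB  (len 1095)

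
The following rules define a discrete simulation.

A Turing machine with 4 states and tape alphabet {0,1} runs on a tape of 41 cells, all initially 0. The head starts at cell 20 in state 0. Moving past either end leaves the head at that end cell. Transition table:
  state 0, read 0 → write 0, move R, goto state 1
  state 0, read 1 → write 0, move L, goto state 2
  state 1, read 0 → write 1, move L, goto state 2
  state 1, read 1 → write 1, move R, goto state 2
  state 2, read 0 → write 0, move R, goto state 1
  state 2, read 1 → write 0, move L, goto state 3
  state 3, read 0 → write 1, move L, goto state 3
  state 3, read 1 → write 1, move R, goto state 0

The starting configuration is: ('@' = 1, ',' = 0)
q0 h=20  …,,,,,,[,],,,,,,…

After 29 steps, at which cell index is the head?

0) q0 h=20  …,,,,,,[,],,,,,,…
1) q1 h=21  …,,,,,,[,],,,,,,…
2) q2 h=20  …,,,,,,[,]@,,,,,…
3) q1 h=21  …,,,,,,[@],,,,,,…
4) q2 h=22  …,,,,,@[,],,,,,,…
5) q1 h=23  …,,,,@,[,],,,,,,…
6) q2 h=22  …,,,,,@[,]@,,,,,…
7) q1 h=23  …,,,,@,[@],,,,,,…
8) q2 h=24  …,,,@,@[,],,,,,,…
9) q1 h=25  …,,@,@,[,],,,,,,…
10) q2 h=24  …,,,@,@[,]@,,,,,…
11) q1 h=25  …,,@,@,[@],,,,,,…
12) q2 h=26  …,@,@,@[,],,,,,,…
13) q1 h=27  …@,@,@,[,],,,,,,…
14) q2 h=26  …,@,@,@[,]@,,,,,…
15) q1 h=27  …@,@,@,[@],,,,,,…
16) q2 h=28  …,@,@,@[,],,,,,,…
17) q1 h=29  …@,@,@,[,],,,,,,…
18) q2 h=28  …,@,@,@[,]@,,,,,…
19) q1 h=29  …@,@,@,[@],,,,,,…
20) q2 h=30  …,@,@,@[,],,,,,,…
21) q1 h=31  …@,@,@,[,],,,,,,…
22) q2 h=30  …,@,@,@[,]@,,,,,…
23) q1 h=31  …@,@,@,[@],,,,,,…
24) q2 h=32  …,@,@,@[,],,,,,,…
25) q1 h=33  …@,@,@,[,],,,,,,…
26) q2 h=32  …,@,@,@[,]@,,,,,…
27) q1 h=33  …@,@,@,[@],,,,,,…
28) q2 h=34  …,@,@,@[,],,,,,,|
29) q1 h=35  …@,@,@,[,],,,,,|

35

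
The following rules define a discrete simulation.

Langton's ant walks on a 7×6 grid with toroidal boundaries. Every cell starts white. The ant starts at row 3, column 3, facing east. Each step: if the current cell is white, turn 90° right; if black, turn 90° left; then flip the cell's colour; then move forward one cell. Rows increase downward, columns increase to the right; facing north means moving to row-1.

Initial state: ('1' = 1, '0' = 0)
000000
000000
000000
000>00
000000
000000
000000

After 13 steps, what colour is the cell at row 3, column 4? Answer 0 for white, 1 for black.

[0] 000000
000000
000000
000>00
000000
000000
000000
[1] 000000
000000
000000
000100
000v00
000000
000000
[2] 000000
000000
000000
000100
00<100
000000
000000
[3] 000000
000000
000000
00^100
001100
000000
000000
[4] 000000
000000
000000
001>00
001100
000000
000000
[5] 000000
000000
000^00
001000
001100
000000
000000
[6] 000000
000000
0001>0
001000
001100
000000
000000
[7] 000000
000000
000110
0010v0
001100
000000
000000
[8] 000000
000000
000110
001<10
001100
000000
000000
[9] 000000
000000
000^10
001110
001100
000000
000000
[10] 000000
000000
00<010
001110
001100
000000
000000
[11] 000000
00^000
001010
001110
001100
000000
000000
[12] 000000
001>00
001010
001110
001100
000000
000000
[13] 000000
001100
001v10
001110
001100
000000
000000

1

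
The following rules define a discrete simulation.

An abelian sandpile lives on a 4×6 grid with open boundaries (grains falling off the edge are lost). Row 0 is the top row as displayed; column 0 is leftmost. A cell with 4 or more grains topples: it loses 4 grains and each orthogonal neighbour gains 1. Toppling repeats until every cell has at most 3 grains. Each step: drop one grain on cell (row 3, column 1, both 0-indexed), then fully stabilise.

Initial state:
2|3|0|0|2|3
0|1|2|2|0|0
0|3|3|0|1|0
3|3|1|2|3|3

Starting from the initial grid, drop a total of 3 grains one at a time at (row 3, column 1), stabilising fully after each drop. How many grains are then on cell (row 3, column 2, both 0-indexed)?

0) 2|3|0|0|2|3
0|1|2|2|0|0
0|3|3|0|1|0
3|3|1|2|3|3
1) 2|3|0|0|2|3
0|2|3|2|0|0
2|1|0|1|1|0
0|2|3|2|3|3
2) 2|3|0|0|2|3
0|2|3|2|0|0
2|1|0|1|1|0
0|3|3|2|3|3
3) 2|3|0|0|2|3
0|2|3|2|0|0
2|2|1|1|1|0
1|1|0|3|3|3

0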